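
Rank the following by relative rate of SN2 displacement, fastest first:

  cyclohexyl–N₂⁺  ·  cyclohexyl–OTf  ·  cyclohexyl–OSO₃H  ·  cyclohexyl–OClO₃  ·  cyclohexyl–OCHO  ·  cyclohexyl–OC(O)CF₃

With the same alkyl group throughout, only the leaving group differentiates the rates.
Rank by basicity of the departing species: weakest base leaves most easily.
cyclohexyl–N₂⁺ loses N₂: no meaningful conjugate acid; N₂ departs as an exceptionally stable neutral molecule
cyclohexyl–OTf loses OTf⁻: pKₐ(CF₃SO₃H (triflic acid)) ≈ -14
cyclohexyl–OClO₃ loses ClO₄⁻: pKₐ(HClO₄) ≈ -10
cyclohexyl–OSO₃H loses HSO₄⁻: pKₐ(H₂SO₄) ≈ -3
cyclohexyl–OC(O)CF₃ loses CF₃COO⁻: pKₐ(CF₃COOH) ≈ 0.2
cyclohexyl–OCHO loses HCOO⁻: pKₐ(HCOOH) ≈ 3.8

cyclohexyl–N₂⁺ > cyclohexyl–OTf > cyclohexyl–OClO₃ > cyclohexyl–OSO₃H > cyclohexyl–OC(O)CF₃ > cyclohexyl–OCHO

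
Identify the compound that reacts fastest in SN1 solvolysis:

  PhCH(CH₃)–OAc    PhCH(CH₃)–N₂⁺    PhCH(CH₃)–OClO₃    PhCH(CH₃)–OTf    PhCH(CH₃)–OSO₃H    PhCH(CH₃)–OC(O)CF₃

PhCH(CH₃)–N₂⁺

Identical carbon frameworks mean the comparison reduces to leaving-group quality.
A good leaving group is a weak base: the lower the pKₐ of its conjugate acid, the more readily it departs.
PhCH(CH₃)–N₂⁺ loses N₂: no meaningful conjugate acid; N₂ departs as an exceptionally stable neutral molecule
PhCH(CH₃)–OTf loses OTf⁻: pKₐ(CF₃SO₃H (triflic acid)) ≈ -14
PhCH(CH₃)–OClO₃ loses ClO₄⁻: pKₐ(HClO₄) ≈ -10
PhCH(CH₃)–OSO₃H loses HSO₄⁻: pKₐ(H₂SO₄) ≈ -3
PhCH(CH₃)–OC(O)CF₃ loses CF₃COO⁻: pKₐ(CF₃COOH) ≈ 0.2
PhCH(CH₃)–OAc loses AcO⁻: pKₐ(CH₃COOH) ≈ 4.8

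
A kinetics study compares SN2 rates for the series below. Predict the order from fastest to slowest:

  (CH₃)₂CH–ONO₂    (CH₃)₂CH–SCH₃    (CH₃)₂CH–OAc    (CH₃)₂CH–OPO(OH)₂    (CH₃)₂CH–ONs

(CH₃)₂CH–ONs > (CH₃)₂CH–ONO₂ > (CH₃)₂CH–OPO(OH)₂ > (CH₃)₂CH–OAc > (CH₃)₂CH–SCH₃

Same R in every case — rank the leaving groups.
A good leaving group is a weak base: the lower the pKₐ of its conjugate acid, the more readily it departs.
(CH₃)₂CH–ONs loses ONs⁻: pKₐ(p-O₂NC₆H₄SO₃H) ≈ -3.5
(CH₃)₂CH–ONO₂ loses NO₃⁻: pKₐ(HNO₃) ≈ -1.3
(CH₃)₂CH–OPO(OH)₂ loses H₂PO₄⁻: pKₐ(H₃PO₄) ≈ 2.1
(CH₃)₂CH–OAc loses AcO⁻: pKₐ(CH₃COOH) ≈ 4.8
(CH₃)₂CH–SCH₃ loses RS⁻: pKₐ(RSH (a thiol)) ≈ 10.5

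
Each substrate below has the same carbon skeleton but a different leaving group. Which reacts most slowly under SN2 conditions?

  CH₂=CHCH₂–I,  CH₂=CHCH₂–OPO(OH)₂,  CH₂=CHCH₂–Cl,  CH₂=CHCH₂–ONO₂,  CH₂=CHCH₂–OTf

The skeletons are identical, so relative rate is governed entirely by leaving-group ability.
Rank by basicity of the departing species: weakest base leaves most easily.
CH₂=CHCH₂–OTf loses OTf⁻: pKₐ(CF₃SO₃H (triflic acid)) ≈ -14
CH₂=CHCH₂–I loses I⁻: pKₐ(HI) ≈ -10
CH₂=CHCH₂–Cl loses Cl⁻: pKₐ(HCl) ≈ -7
CH₂=CHCH₂–ONO₂ loses NO₃⁻: pKₐ(HNO₃) ≈ -1.3
CH₂=CHCH₂–OPO(OH)₂ loses H₂PO₄⁻: pKₐ(H₃PO₄) ≈ 2.1

CH₂=CHCH₂–OPO(OH)₂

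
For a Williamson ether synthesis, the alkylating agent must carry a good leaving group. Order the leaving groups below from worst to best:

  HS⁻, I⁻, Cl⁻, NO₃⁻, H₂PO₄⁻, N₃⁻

HS⁻ < N₃⁻ < H₂PO₄⁻ < NO₃⁻ < Cl⁻ < I⁻

I⁻: pKₐ(HI) ≈ -10 — large, highly polarisable; very weak base
Cl⁻: pKₐ(HCl) ≈ -7 — moderately weak base
NO₃⁻: pKₐ(HNO₃) ≈ -1.3
H₂PO₄⁻: pKₐ(H₃PO₄) ≈ 2.1
N₃⁻: pKₐ(HN₃) ≈ 4.7
HS⁻: pKₐ(H₂S) ≈ 7 — larger and more polarisable than the oxygen analogue
Reversing gives the worst-to-best order requested.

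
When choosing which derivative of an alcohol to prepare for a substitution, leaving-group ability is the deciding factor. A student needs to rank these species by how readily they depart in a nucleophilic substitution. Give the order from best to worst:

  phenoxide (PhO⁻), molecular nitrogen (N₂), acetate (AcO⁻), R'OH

molecular nitrogen (N₂) > R'OH > acetate (AcO⁻) > phenoxide (PhO⁻)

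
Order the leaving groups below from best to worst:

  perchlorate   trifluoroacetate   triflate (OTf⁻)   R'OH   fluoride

The more stable X⁻ (or X) is on its own — i.e. the weaker a base it is — the better a leaving group it makes.
triflate (OTf⁻): pKₐ(CF₃SO₃H (triflic acid)) ≈ -14
perchlorate: pKₐ(HClO₄) ≈ -10
R'OH: pKₐ(R'OH₂⁺) ≈ -2.4
trifluoroacetate: pKₐ(CF₃COOH) ≈ 0.2
fluoride: pKₐ(HF) ≈ 3.2

triflate (OTf⁻) > perchlorate > R'OH > trifluoroacetate > fluoride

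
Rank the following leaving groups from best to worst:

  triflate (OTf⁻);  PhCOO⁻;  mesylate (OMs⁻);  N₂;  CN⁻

N₂: no meaningful conjugate acid; N₂ departs as an exceptionally stable neutral molecule
triflate (OTf⁻): pKₐ(CF₃SO₃H (triflic acid)) ≈ -14
mesylate (OMs⁻): pKₐ(CH₃SO₃H (MsOH)) ≈ -1.9
PhCOO⁻: pKₐ(C₆H₅COOH) ≈ 4.2
CN⁻: pKₐ(HCN) ≈ 9.2

N₂ > triflate (OTf⁻) > mesylate (OMs⁻) > PhCOO⁻ > CN⁻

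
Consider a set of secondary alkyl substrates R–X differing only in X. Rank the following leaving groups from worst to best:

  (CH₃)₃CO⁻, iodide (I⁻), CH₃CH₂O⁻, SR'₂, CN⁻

Leaving-group ability tracks the stability of the departed species; conjugate-acid pKₐ is the usual yardstick (lower pKₐ → better LG).
iodide (I⁻): pKₐ(HI) ≈ -10 — large, highly polarisable; very weak base
SR'₂: pKₐ(R'₂SH⁺) ≈ -7 — neutral; leaves from a sulfonium salt (R–SR'₂⁺)
CN⁻: pKₐ(HCN) ≈ 9.2
CH₃CH₂O⁻: pKₐ(CH₃CH₂OH) ≈ 16 — strong base; alkoxides do not leave unassisted
(CH₃)₃CO⁻: pKₐ(t-BuOH) ≈ 18 — bulky, strongly basic alkoxide
Listed from poorest to best leaving group as asked.

(CH₃)₃CO⁻ < CH₃CH₂O⁻ < CN⁻ < SR'₂ < iodide (I⁻)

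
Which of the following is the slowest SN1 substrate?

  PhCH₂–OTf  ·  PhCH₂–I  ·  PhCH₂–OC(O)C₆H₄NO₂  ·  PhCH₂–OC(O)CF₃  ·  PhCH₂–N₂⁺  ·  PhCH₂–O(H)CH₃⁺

PhCH₂–OC(O)C₆H₄NO₂

Identical carbon frameworks mean the comparison reduces to leaving-group quality.
Rank by basicity of the departing species: weakest base leaves most easily.
PhCH₂–N₂⁺ loses N₂: no meaningful conjugate acid; N₂ departs as an exceptionally stable neutral molecule
PhCH₂–OTf loses OTf⁻: pKₐ(CF₃SO₃H (triflic acid)) ≈ -14
PhCH₂–I loses I⁻: pKₐ(HI) ≈ -10
PhCH₂–O(H)CH₃⁺ loses R'OH: pKₐ(R'OH₂⁺) ≈ -2.4
PhCH₂–OC(O)CF₃ loses CF₃COO⁻: pKₐ(CF₃COOH) ≈ 0.2
PhCH₂–OC(O)C₆H₄NO₂ loses p-O₂N–C₆H₄–COO⁻: pKₐ(p-nitrobenzoic acid) ≈ 3.4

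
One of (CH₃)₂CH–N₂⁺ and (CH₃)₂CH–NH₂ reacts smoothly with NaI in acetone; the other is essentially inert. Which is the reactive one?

(CH₃)₂CH–N₂⁺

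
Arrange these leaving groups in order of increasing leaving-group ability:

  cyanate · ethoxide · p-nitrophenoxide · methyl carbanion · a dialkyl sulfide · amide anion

a dialkyl sulfide: pKₐ(R'₂SH⁺) ≈ -7
cyanate: pKₐ(HOCN) ≈ 3.5
p-nitrophenoxide: pKₐ(p-nitrophenol) ≈ 7.2
ethoxide: pKₐ(CH₃CH₂OH) ≈ 16
amide anion: pKₐ(NH₃) ≈ 38
methyl carbanion: pKₐ(CH₄) ≈ 48
The question asks for worst first, so the sequence is read in increasing leaving-group ability.

methyl carbanion < amide anion < ethoxide < p-nitrophenoxide < cyanate < a dialkyl sulfide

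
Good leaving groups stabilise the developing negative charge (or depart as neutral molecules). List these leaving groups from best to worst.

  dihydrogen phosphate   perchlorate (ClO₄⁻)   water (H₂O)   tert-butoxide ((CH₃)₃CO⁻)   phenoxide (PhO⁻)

perchlorate (ClO₄⁻) > water (H₂O) > dihydrogen phosphate > phenoxide (PhO⁻) > tert-butoxide ((CH₃)₃CO⁻)

perchlorate (ClO₄⁻): pKₐ(HClO₄) ≈ -10 — extremely weak base; rarely used for safety reasons
water (H₂O): pKₐ(H₃O⁺) ≈ -1.7
dihydrogen phosphate: pKₐ(H₃PO₄) ≈ 2.1
phenoxide (PhO⁻): pKₐ(C₆H₅OH (phenol)) ≈ 10 — resonance into the ring helps, but still a poor LG
tert-butoxide ((CH₃)₃CO⁻): pKₐ(t-BuOH) ≈ 18 — bulky, strongly basic alkoxide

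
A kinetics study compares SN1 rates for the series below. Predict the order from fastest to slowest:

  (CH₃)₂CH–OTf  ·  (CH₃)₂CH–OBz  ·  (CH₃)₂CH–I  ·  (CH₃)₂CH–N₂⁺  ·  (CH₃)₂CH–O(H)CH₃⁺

Same R in every case — rank the leaving groups.
The more stable X⁻ (or X) is on its own — i.e. the weaker a base it is — the better a leaving group it makes.
(CH₃)₂CH–N₂⁺ loses N₂: no meaningful conjugate acid; N₂ departs as an exceptionally stable neutral molecule
(CH₃)₂CH–OTf loses OTf⁻: pKₐ(CF₃SO₃H (triflic acid)) ≈ -14
(CH₃)₂CH–I loses I⁻: pKₐ(HI) ≈ -10
(CH₃)₂CH–O(H)CH₃⁺ loses R'OH: pKₐ(R'OH₂⁺) ≈ -2.4
(CH₃)₂CH–OBz loses PhCOO⁻: pKₐ(C₆H₅COOH) ≈ 4.2

(CH₃)₂CH–N₂⁺ > (CH₃)₂CH–OTf > (CH₃)₂CH–I > (CH₃)₂CH–O(H)CH₃⁺ > (CH₃)₂CH–OBz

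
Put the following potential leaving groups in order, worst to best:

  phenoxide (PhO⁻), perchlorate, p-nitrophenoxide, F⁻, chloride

phenoxide (PhO⁻) < p-nitrophenoxide < F⁻ < chloride < perchlorate

A good leaving group is a weak base: the lower the pKₐ of its conjugate acid, the more readily it departs.
perchlorate: pKₐ(HClO₄) ≈ -10 — extremely weak base; rarely used for safety reasons
chloride: pKₐ(HCl) ≈ -7 — moderately weak base
F⁻: pKₐ(HF) ≈ 3.2 — small and strongly basic; the poor halide leaving group
p-nitrophenoxide: pKₐ(p-nitrophenol) ≈ 7.2 — nitro group delocalises the charge; the classic chromogenic LG
phenoxide (PhO⁻): pKₐ(C₆H₅OH (phenol)) ≈ 10
Listed from poorest to best leaving group as asked.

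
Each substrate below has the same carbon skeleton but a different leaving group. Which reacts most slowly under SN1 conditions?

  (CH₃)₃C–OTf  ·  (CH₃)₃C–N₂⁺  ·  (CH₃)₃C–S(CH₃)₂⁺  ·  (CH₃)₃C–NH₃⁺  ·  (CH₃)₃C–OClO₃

(CH₃)₃C–NH₃⁺

Identical carbon frameworks mean the comparison reduces to leaving-group quality.
Rank by basicity of the departing species: weakest base leaves most easily.
(CH₃)₃C–N₂⁺ loses N₂: no meaningful conjugate acid; N₂ departs as an exceptionally stable neutral molecule
(CH₃)₃C–OTf loses OTf⁻: pKₐ(CF₃SO₃H (triflic acid)) ≈ -14
(CH₃)₃C–OClO₃ loses ClO₄⁻: pKₐ(HClO₄) ≈ -10
(CH₃)₃C–S(CH₃)₂⁺ loses SR'₂: pKₐ(R'₂SH⁺) ≈ -7
(CH₃)₃C–NH₃⁺ loses NH₃: pKₐ(NH₄⁺) ≈ 9.2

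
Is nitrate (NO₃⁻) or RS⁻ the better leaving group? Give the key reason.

nitrate (NO₃⁻)

nitrate (NO₃⁻) is the better leaving group.
pKₐ(HNO₃) ≈ -1.3 versus pKₐ(RSH (a thiol)) ≈ 10.5: nitrate (NO₃⁻) is the much weaker base.
Resonance-delocalised over three oxygens.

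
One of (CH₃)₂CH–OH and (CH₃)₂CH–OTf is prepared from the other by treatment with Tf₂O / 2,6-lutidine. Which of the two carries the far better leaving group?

From (CH₃)₂CH–OH the departing group would be OH⁻ (pKₐ(H₂O) ≈ 15.7). Strong base; essentially never leaves without prior activation.
From (CH₃)₂CH–OTf the leaving group is OTf⁻ (pKₐ(CF₃SO₃H (triflic acid)) ≈ -14). Charge spread over three oxygens and a CF₃ group; the premier leaving group in synthesis.
Treatment with Tf₂O / 2,6-lutidine works by converting the hydroxyl into a triflate, making (CH₃)₂CH–OTf enormously more reactive.

(CH₃)₂CH–OTf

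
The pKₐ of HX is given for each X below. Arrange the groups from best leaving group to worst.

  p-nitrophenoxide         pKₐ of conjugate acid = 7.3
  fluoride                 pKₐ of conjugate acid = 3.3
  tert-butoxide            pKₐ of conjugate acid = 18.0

Lower conjugate-acid pKₐ ⇒ weaker base ⇒ better leaving group.
Sorting by the given values: fluoride (3.3), p-nitrophenoxide (7.3), tert-butoxide (18.0).

fluoride > p-nitrophenoxide > tert-butoxide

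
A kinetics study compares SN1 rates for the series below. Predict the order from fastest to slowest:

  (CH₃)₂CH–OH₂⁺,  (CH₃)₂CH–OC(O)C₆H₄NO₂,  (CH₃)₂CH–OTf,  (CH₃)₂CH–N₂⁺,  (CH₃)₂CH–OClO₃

The skeletons are identical, so relative rate is governed entirely by leaving-group ability.
A good leaving group is a weak base: the lower the pKₐ of its conjugate acid, the more readily it departs.
(CH₃)₂CH–N₂⁺ loses N₂: no meaningful conjugate acid; N₂ departs as an exceptionally stable neutral molecule
(CH₃)₂CH–OTf loses OTf⁻: pKₐ(CF₃SO₃H (triflic acid)) ≈ -14
(CH₃)₂CH–OClO₃ loses ClO₄⁻: pKₐ(HClO₄) ≈ -10
(CH₃)₂CH–OH₂⁺ loses H₂O: pKₐ(H₃O⁺) ≈ -1.7
(CH₃)₂CH–OC(O)C₆H₄NO₂ loses p-O₂N–C₆H₄–COO⁻: pKₐ(p-nitrobenzoic acid) ≈ 3.4

(CH₃)₂CH–N₂⁺ > (CH₃)₂CH–OTf > (CH₃)₂CH–OClO₃ > (CH₃)₂CH–OH₂⁺ > (CH₃)₂CH–OC(O)C₆H₄NO₂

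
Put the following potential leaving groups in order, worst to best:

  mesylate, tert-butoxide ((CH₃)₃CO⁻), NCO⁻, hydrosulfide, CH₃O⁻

Leaving-group ability tracks the stability of the departed species; conjugate-acid pKₐ is the usual yardstick (lower pKₐ → better LG).
mesylate: pKₐ(CH₃SO₃H (MsOH)) ≈ -1.9 — resonance-delocalised alkanesulfonate
NCO⁻: pKₐ(HOCN) ≈ 3.5
hydrosulfide: pKₐ(H₂S) ≈ 7 — larger and more polarisable than the oxygen analogue
CH₃O⁻: pKₐ(CH₃OH) ≈ 15.5
tert-butoxide ((CH₃)₃CO⁻): pKₐ(t-BuOH) ≈ 18 — bulky, strongly basic alkoxide
Reversing gives the worst-to-best order requested.

tert-butoxide ((CH₃)₃CO⁻) < CH₃O⁻ < hydrosulfide < NCO⁻ < mesylate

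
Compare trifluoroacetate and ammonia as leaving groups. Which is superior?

trifluoroacetate is the better leaving group.
pKₐ(CF₃COOH) ≈ 0.2 versus pKₐ(NH₄⁺) ≈ 9.2: trifluoroacetate is the much weaker base.
Strongly electron-withdrawing CF₃ stabilises the carboxylate.

trifluoroacetate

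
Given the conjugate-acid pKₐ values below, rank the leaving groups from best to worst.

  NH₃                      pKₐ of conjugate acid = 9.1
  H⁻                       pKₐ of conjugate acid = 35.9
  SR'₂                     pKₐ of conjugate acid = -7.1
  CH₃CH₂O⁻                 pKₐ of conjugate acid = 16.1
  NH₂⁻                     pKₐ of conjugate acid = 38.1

SR'₂ > NH₃ > CH₃CH₂O⁻ > H⁻ > NH₂⁻

Lower conjugate-acid pKₐ ⇒ weaker base ⇒ better leaving group.
Sorting by the given values: SR'₂ (-7.1), NH₃ (9.1), CH₃CH₂O⁻ (16.1), H⁻ (35.9), NH₂⁻ (38.1).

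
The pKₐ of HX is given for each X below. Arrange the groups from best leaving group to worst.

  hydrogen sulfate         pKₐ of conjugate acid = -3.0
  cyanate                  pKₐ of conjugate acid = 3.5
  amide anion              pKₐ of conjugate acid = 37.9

hydrogen sulfate > cyanate > amide anion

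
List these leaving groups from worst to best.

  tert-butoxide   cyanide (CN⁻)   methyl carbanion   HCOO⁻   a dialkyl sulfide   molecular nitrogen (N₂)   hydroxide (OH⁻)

Leaving-group ability tracks the stability of the departed species; conjugate-acid pKₐ is the usual yardstick (lower pKₐ → better LG).
molecular nitrogen (N₂): no meaningful conjugate acid; N₂ departs as an exceptionally stable neutral molecule
a dialkyl sulfide: pKₐ(R'₂SH⁺) ≈ -7
HCOO⁻: pKₐ(HCOOH) ≈ 3.8
cyanide (CN⁻): pKₐ(HCN) ≈ 9.2
hydroxide (OH⁻): pKₐ(H₂O) ≈ 15.7
tert-butoxide: pKₐ(t-BuOH) ≈ 18
methyl carbanion: pKₐ(CH₄) ≈ 48
Reversing gives the worst-to-best order requested.

methyl carbanion < tert-butoxide < hydroxide (OH⁻) < cyanide (CN⁻) < HCOO⁻ < a dialkyl sulfide < molecular nitrogen (N₂)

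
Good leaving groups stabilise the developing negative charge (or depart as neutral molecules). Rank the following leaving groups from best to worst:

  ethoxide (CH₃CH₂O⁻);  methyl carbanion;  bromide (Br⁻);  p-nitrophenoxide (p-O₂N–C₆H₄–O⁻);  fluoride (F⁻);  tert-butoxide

bromide (Br⁻): pKₐ(HBr) ≈ -9 — weak base; good leaving group
fluoride (F⁻): pKₐ(HF) ≈ 3.2
p-nitrophenoxide (p-O₂N–C₆H₄–O⁻): pKₐ(p-nitrophenol) ≈ 7.2
ethoxide (CH₃CH₂O⁻): pKₐ(CH₃CH₂OH) ≈ 16
tert-butoxide: pKₐ(t-BuOH) ≈ 18 — bulky, strongly basic alkoxide
methyl carbanion: pKₐ(CH₄) ≈ 48

bromide (Br⁻) > fluoride (F⁻) > p-nitrophenoxide (p-O₂N–C₆H₄–O⁻) > ethoxide (CH₃CH₂O⁻) > tert-butoxide > methyl carbanion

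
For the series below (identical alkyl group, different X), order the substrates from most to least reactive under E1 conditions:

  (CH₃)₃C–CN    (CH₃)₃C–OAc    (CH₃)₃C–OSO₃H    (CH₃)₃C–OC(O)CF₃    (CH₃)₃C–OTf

Same R in every case — rank the leaving groups.
The more stable X⁻ (or X) is on its own — i.e. the weaker a base it is — the better a leaving group it makes.
(CH₃)₃C–OTf loses OTf⁻: pKₐ(CF₃SO₃H (triflic acid)) ≈ -14
(CH₃)₃C–OSO₃H loses HSO₄⁻: pKₐ(H₂SO₄) ≈ -3
(CH₃)₃C–OC(O)CF₃ loses CF₃COO⁻: pKₐ(CF₃COOH) ≈ 0.2
(CH₃)₃C–OAc loses AcO⁻: pKₐ(CH₃COOH) ≈ 4.8
(CH₃)₃C–CN loses CN⁻: pKₐ(HCN) ≈ 9.2

(CH₃)₃C–OTf > (CH₃)₃C–OSO₃H > (CH₃)₃C–OC(O)CF₃ > (CH₃)₃C–OAc > (CH₃)₃C–CN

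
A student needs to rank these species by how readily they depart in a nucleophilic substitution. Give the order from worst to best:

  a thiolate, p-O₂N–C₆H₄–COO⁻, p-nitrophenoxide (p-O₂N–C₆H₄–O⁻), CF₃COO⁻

A good leaving group is a weak base: the lower the pKₐ of its conjugate acid, the more readily it departs.
CF₃COO⁻: pKₐ(CF₃COOH) ≈ 0.2 — strongly electron-withdrawing CF₃ stabilises the carboxylate
p-O₂N–C₆H₄–COO⁻: pKₐ(p-nitrobenzoic acid) ≈ 3.4 — electron-withdrawing nitro group stabilises the carboxylate
p-nitrophenoxide (p-O₂N–C₆H₄–O⁻): pKₐ(p-nitrophenol) ≈ 7.2
a thiolate: pKₐ(RSH (a thiol)) ≈ 10.5 — moderately basic; rarely leaves without activation
Listed from poorest to best leaving group as asked.

a thiolate < p-nitrophenoxide (p-O₂N–C₆H₄–O⁻) < p-O₂N–C₆H₄–COO⁻ < CF₃COO⁻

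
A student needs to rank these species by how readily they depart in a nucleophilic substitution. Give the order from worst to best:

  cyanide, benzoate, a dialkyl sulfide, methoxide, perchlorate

methoxide < cyanide < benzoate < a dialkyl sulfide < perchlorate

Rank by basicity of the departing species: weakest base leaves most easily.
perchlorate: pKₐ(HClO₄) ≈ -10 — extremely weak base; rarely used for safety reasons
a dialkyl sulfide: pKₐ(R'₂SH⁺) ≈ -7
benzoate: pKₐ(C₆H₅COOH) ≈ 4.2 — aryl carboxylate
cyanide: pKₐ(HCN) ≈ 9.2
methoxide: pKₐ(CH₃OH) ≈ 15.5 — strong base; alkoxides do not leave unassisted
The question asks for worst first, so the sequence is read in increasing leaving-group ability.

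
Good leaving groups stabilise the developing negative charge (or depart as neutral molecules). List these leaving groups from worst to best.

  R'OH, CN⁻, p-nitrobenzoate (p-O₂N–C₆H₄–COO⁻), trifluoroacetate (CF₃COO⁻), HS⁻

CN⁻ < HS⁻ < p-nitrobenzoate (p-O₂N–C₆H₄–COO⁻) < trifluoroacetate (CF₃COO⁻) < R'OH

R'OH: pKₐ(R'OH₂⁺) ≈ -2.4 — neutral; leaves from a protonated ether (an oxonium ion, R–O(H)R'⁺)
trifluoroacetate (CF₃COO⁻): pKₐ(CF₃COOH) ≈ 0.2
p-nitrobenzoate (p-O₂N–C₆H₄–COO⁻): pKₐ(p-nitrobenzoic acid) ≈ 3.4
HS⁻: pKₐ(H₂S) ≈ 7 — larger and more polarisable than the oxygen analogue
CN⁻: pKₐ(HCN) ≈ 9.2 — sp carbon stabilises the charge somewhat, but still a poor LG
Listed from poorest to best leaving group as asked.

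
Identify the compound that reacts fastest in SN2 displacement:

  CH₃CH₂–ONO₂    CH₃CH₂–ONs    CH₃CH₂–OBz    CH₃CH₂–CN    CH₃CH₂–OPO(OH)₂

CH₃CH₂–ONs

Same R in every case — rank the leaving groups.
Rank by basicity of the departing species: weakest base leaves most easily.
CH₃CH₂–ONs loses ONs⁻: pKₐ(p-O₂NC₆H₄SO₃H) ≈ -3.5
CH₃CH₂–ONO₂ loses NO₃⁻: pKₐ(HNO₃) ≈ -1.3
CH₃CH₂–OPO(OH)₂ loses H₂PO₄⁻: pKₐ(H₃PO₄) ≈ 2.1
CH₃CH₂–OBz loses PhCOO⁻: pKₐ(C₆H₅COOH) ≈ 4.2
CH₃CH₂–CN loses CN⁻: pKₐ(HCN) ≈ 9.2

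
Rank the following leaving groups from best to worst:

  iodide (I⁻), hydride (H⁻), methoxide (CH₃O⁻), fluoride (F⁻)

The more stable X⁻ (or X) is on its own — i.e. the weaker a base it is — the better a leaving group it makes.
iodide (I⁻): pKₐ(HI) ≈ -10
fluoride (F⁻): pKₐ(HF) ≈ 3.2
methoxide (CH₃O⁻): pKₐ(CH₃OH) ≈ 15.5
hydride (H⁻): pKₐ(H₂) ≈ 36

iodide (I⁻) > fluoride (F⁻) > methoxide (CH₃O⁻) > hydride (H⁻)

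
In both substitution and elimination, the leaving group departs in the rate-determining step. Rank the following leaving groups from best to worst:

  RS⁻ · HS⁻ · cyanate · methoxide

Rank by basicity of the departing species: weakest base leaves most easily.
cyanate: pKₐ(HOCN) ≈ 3.5 — resonance between N and O
HS⁻: pKₐ(H₂S) ≈ 7 — larger and more polarisable than the oxygen analogue
RS⁻: pKₐ(RSH (a thiol)) ≈ 10.5
methoxide: pKₐ(CH₃OH) ≈ 15.5 — strong base; alkoxides do not leave unassisted

cyanate > HS⁻ > RS⁻ > methoxide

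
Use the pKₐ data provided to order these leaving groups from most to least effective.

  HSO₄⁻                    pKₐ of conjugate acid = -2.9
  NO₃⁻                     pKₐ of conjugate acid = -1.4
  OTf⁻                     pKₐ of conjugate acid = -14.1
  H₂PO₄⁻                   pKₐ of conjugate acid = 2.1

OTf⁻ > HSO₄⁻ > NO₃⁻ > H₂PO₄⁻

Lower conjugate-acid pKₐ ⇒ weaker base ⇒ better leaving group.
Sorting by the given values: OTf⁻ (-14.1), HSO₄⁻ (-2.9), NO₃⁻ (-1.4), H₂PO₄⁻ (2.1).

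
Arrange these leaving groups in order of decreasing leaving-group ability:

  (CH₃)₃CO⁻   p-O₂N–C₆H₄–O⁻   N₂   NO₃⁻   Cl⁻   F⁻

N₂ > Cl⁻ > NO₃⁻ > F⁻ > p-O₂N–C₆H₄–O⁻ > (CH₃)₃CO⁻

N₂: no meaningful conjugate acid; N₂ departs as an exceptionally stable neutral molecule
Cl⁻: pKₐ(HCl) ≈ -7 — moderately weak base
NO₃⁻: pKₐ(HNO₃) ≈ -1.3 — resonance-delocalised over three oxygens
F⁻: pKₐ(HF) ≈ 3.2
p-O₂N–C₆H₄–O⁻: pKₐ(p-nitrophenol) ≈ 7.2 — nitro group delocalises the charge; the classic chromogenic LG
(CH₃)₃CO⁻: pKₐ(t-BuOH) ≈ 18 — bulky, strongly basic alkoxide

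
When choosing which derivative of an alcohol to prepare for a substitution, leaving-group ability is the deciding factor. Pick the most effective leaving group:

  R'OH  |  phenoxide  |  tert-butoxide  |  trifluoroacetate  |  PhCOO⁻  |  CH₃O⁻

R'OH: pKₐ(R'OH₂⁺) ≈ -2.4
trifluoroacetate: pKₐ(CF₃COOH) ≈ 0.2
PhCOO⁻: pKₐ(C₆H₅COOH) ≈ 4.2
phenoxide: pKₐ(C₆H₅OH (phenol)) ≈ 10
CH₃O⁻: pKₐ(CH₃OH) ≈ 15.5
tert-butoxide: pKₐ(t-BuOH) ≈ 18

R'OH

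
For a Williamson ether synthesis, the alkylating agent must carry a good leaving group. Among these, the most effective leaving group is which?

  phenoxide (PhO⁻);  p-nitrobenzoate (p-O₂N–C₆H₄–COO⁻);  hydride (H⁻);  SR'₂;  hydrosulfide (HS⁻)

SR'₂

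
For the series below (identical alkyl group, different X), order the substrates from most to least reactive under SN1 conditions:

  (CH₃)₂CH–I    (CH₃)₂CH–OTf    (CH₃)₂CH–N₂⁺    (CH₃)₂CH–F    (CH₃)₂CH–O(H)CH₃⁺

(CH₃)₂CH–N₂⁺ > (CH₃)₂CH–OTf > (CH₃)₂CH–I > (CH₃)₂CH–O(H)CH₃⁺ > (CH₃)₂CH–F

Same R in every case — rank the leaving groups.
Leaving-group ability tracks the stability of the departed species; conjugate-acid pKₐ is the usual yardstick (lower pKₐ → better LG).
(CH₃)₂CH–N₂⁺ loses N₂: no meaningful conjugate acid; N₂ departs as an exceptionally stable neutral molecule
(CH₃)₂CH–OTf loses OTf⁻: pKₐ(CF₃SO₃H (triflic acid)) ≈ -14
(CH₃)₂CH–I loses I⁻: pKₐ(HI) ≈ -10
(CH₃)₂CH–O(H)CH₃⁺ loses R'OH: pKₐ(R'OH₂⁺) ≈ -2.4
(CH₃)₂CH–F loses F⁻: pKₐ(HF) ≈ 3.2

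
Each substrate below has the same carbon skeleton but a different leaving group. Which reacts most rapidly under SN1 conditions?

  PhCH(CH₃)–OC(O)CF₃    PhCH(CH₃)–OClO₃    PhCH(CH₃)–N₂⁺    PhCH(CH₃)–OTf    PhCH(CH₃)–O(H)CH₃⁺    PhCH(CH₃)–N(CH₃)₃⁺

PhCH(CH₃)–N₂⁺

The skeletons are identical, so relative rate is governed entirely by leaving-group ability.
A good leaving group is a weak base: the lower the pKₐ of its conjugate acid, the more readily it departs.
PhCH(CH₃)–N₂⁺ loses N₂: no meaningful conjugate acid; N₂ departs as an exceptionally stable neutral molecule
PhCH(CH₃)–OTf loses OTf⁻: pKₐ(CF₃SO₃H (triflic acid)) ≈ -14
PhCH(CH₃)–OClO₃ loses ClO₄⁻: pKₐ(HClO₄) ≈ -10
PhCH(CH₃)–O(H)CH₃⁺ loses R'OH: pKₐ(R'OH₂⁺) ≈ -2.4
PhCH(CH₃)–OC(O)CF₃ loses CF₃COO⁻: pKₐ(CF₃COOH) ≈ 0.2
PhCH(CH₃)–N(CH₃)₃⁺ loses NR'₃: pKₐ(R'₃NH⁺) ≈ 10.7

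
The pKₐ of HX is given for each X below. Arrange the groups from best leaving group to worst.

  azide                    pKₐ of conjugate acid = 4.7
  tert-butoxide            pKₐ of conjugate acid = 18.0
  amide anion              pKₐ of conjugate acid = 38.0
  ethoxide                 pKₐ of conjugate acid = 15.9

Lower conjugate-acid pKₐ ⇒ weaker base ⇒ better leaving group.
Sorting by the given values: azide (4.7), ethoxide (15.9), tert-butoxide (18.0), amide anion (38.0).

azide > ethoxide > tert-butoxide > amide anion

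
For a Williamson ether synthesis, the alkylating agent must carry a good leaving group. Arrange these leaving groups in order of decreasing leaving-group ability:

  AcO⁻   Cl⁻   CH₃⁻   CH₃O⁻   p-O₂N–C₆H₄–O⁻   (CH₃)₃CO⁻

Cl⁻ > AcO⁻ > p-O₂N–C₆H₄–O⁻ > CH₃O⁻ > (CH₃)₃CO⁻ > CH₃⁻

Cl⁻: pKₐ(HCl) ≈ -7
AcO⁻: pKₐ(CH₃COOH) ≈ 4.8
p-O₂N–C₆H₄–O⁻: pKₐ(p-nitrophenol) ≈ 7.2
CH₃O⁻: pKₐ(CH₃OH) ≈ 15.5
(CH₃)₃CO⁻: pKₐ(t-BuOH) ≈ 18
CH₃⁻: pKₐ(CH₄) ≈ 48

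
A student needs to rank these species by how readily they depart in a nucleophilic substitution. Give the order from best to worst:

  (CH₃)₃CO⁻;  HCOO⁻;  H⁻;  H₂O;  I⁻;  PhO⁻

I⁻ > H₂O > HCOO⁻ > PhO⁻ > (CH₃)₃CO⁻ > H⁻

Leaving-group ability tracks the stability of the departed species; conjugate-acid pKₐ is the usual yardstick (lower pKₐ → better LG).
I⁻: pKₐ(HI) ≈ -10 — large, highly polarisable; very weak base
H₂O: pKₐ(H₃O⁺) ≈ -1.7 — neutral; leaves from a protonated alcohol (R–OH₂⁺)
HCOO⁻: pKₐ(HCOOH) ≈ 3.8 — resonance-stabilised carboxylate
PhO⁻: pKₐ(C₆H₅OH (phenol)) ≈ 10 — resonance into the ring helps, but still a poor LG
(CH₃)₃CO⁻: pKₐ(t-BuOH) ≈ 18 — bulky, strongly basic alkoxide
H⁻: pKₐ(H₂) ≈ 36 — extremely strong base; leaves only in special hydride-transfer contexts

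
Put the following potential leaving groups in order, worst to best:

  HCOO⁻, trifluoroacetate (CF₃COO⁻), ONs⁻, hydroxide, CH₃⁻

CH₃⁻ < hydroxide < HCOO⁻ < trifluoroacetate (CF₃COO⁻) < ONs⁻

The more stable X⁻ (or X) is on its own — i.e. the weaker a base it is — the better a leaving group it makes.
ONs⁻: pKₐ(p-O₂NC₆H₄SO₃H) ≈ -3.5
trifluoroacetate (CF₃COO⁻): pKₐ(CF₃COOH) ≈ 0.2
HCOO⁻: pKₐ(HCOOH) ≈ 3.8
hydroxide: pKₐ(H₂O) ≈ 15.7
CH₃⁻: pKₐ(CH₄) ≈ 48
Reversing gives the worst-to-best order requested.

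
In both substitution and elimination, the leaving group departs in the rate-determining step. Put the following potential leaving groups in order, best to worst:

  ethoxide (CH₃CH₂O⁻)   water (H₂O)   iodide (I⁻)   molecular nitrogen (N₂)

molecular nitrogen (N₂) > iodide (I⁻) > water (H₂O) > ethoxide (CH₃CH₂O⁻)

The more stable X⁻ (or X) is on its own — i.e. the weaker a base it is — the better a leaving group it makes.
molecular nitrogen (N₂): no meaningful conjugate acid; N₂ departs as an exceptionally stable neutral molecule
iodide (I⁻): pKₐ(HI) ≈ -10
water (H₂O): pKₐ(H₃O⁺) ≈ -1.7
ethoxide (CH₃CH₂O⁻): pKₐ(CH₃CH₂OH) ≈ 16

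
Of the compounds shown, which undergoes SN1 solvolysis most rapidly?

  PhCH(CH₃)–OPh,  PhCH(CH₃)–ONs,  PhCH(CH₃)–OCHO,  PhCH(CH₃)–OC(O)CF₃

With the same alkyl group throughout, only the leaving group differentiates the rates.
Rank by basicity of the departing species: weakest base leaves most easily.
PhCH(CH₃)–ONs loses ONs⁻: pKₐ(p-O₂NC₆H₄SO₃H) ≈ -3.5
PhCH(CH₃)–OC(O)CF₃ loses CF₃COO⁻: pKₐ(CF₃COOH) ≈ 0.2
PhCH(CH₃)–OCHO loses HCOO⁻: pKₐ(HCOOH) ≈ 3.8
PhCH(CH₃)–OPh loses PhO⁻: pKₐ(C₆H₅OH (phenol)) ≈ 10

PhCH(CH₃)–ONs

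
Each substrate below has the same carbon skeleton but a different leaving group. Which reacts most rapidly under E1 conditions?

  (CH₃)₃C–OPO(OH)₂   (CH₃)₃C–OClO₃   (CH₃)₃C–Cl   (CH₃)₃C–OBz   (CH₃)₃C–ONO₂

The skeletons are identical, so relative rate is governed entirely by leaving-group ability.
The more stable X⁻ (or X) is on its own — i.e. the weaker a base it is — the better a leaving group it makes.
(CH₃)₃C–OClO₃ loses ClO₄⁻: pKₐ(HClO₄) ≈ -10
(CH₃)₃C–Cl loses Cl⁻: pKₐ(HCl) ≈ -7
(CH₃)₃C–ONO₂ loses NO₃⁻: pKₐ(HNO₃) ≈ -1.3
(CH₃)₃C–OPO(OH)₂ loses H₂PO₄⁻: pKₐ(H₃PO₄) ≈ 2.1
(CH₃)₃C–OBz loses PhCOO⁻: pKₐ(C₆H₅COOH) ≈ 4.2

(CH₃)₃C–OClO₃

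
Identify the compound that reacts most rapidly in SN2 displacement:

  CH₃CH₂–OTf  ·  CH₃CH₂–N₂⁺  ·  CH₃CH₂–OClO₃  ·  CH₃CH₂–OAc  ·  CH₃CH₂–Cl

With the same alkyl group throughout, only the leaving group differentiates the rates.
Leaving-group ability tracks the stability of the departed species; conjugate-acid pKₐ is the usual yardstick (lower pKₐ → better LG).
CH₃CH₂–N₂⁺ loses N₂: no meaningful conjugate acid; N₂ departs as an exceptionally stable neutral molecule
CH₃CH₂–OTf loses OTf⁻: pKₐ(CF₃SO₃H (triflic acid)) ≈ -14
CH₃CH₂–OClO₃ loses ClO₄⁻: pKₐ(HClO₄) ≈ -10
CH₃CH₂–Cl loses Cl⁻: pKₐ(HCl) ≈ -7
CH₃CH₂–OAc loses AcO⁻: pKₐ(CH₃COOH) ≈ 4.8

CH₃CH₂–N₂⁺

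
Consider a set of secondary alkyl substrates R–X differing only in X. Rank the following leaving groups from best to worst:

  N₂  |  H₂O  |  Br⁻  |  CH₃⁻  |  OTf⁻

N₂: no meaningful conjugate acid; N₂ departs as an exceptionally stable neutral molecule
OTf⁻: pKₐ(CF₃SO₃H (triflic acid)) ≈ -14
Br⁻: pKₐ(HBr) ≈ -9
H₂O: pKₐ(H₃O⁺) ≈ -1.7
CH₃⁻: pKₐ(CH₄) ≈ 48

N₂ > OTf⁻ > Br⁻ > H₂O > CH₃⁻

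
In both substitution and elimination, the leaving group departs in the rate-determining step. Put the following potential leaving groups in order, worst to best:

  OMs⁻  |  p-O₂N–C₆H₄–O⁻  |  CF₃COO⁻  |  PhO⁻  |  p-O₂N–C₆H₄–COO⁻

PhO⁻ < p-O₂N–C₆H₄–O⁻ < p-O₂N–C₆H₄–COO⁻ < CF₃COO⁻ < OMs⁻

OMs⁻: pKₐ(CH₃SO₃H (MsOH)) ≈ -1.9
CF₃COO⁻: pKₐ(CF₃COOH) ≈ 0.2
p-O₂N–C₆H₄–COO⁻: pKₐ(p-nitrobenzoic acid) ≈ 3.4
p-O₂N–C₆H₄–O⁻: pKₐ(p-nitrophenol) ≈ 7.2
PhO⁻: pKₐ(C₆H₅OH (phenol)) ≈ 10
The question asks for worst first, so the sequence is read in increasing leaving-group ability.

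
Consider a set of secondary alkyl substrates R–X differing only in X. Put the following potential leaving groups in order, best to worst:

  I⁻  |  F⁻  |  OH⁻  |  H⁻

I⁻: pKₐ(HI) ≈ -10 — large, highly polarisable; very weak base
F⁻: pKₐ(HF) ≈ 3.2 — small and strongly basic; the poor halide leaving group
OH⁻: pKₐ(H₂O) ≈ 15.7 — strong base; essentially never leaves without prior activation
H⁻: pKₐ(H₂) ≈ 36 — extremely strong base; leaves only in special hydride-transfer contexts

I⁻ > F⁻ > OH⁻ > H⁻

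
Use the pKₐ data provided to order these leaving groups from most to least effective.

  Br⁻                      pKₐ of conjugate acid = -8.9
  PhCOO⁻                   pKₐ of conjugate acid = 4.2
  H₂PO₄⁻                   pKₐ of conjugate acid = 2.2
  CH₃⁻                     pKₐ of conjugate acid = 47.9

Lower conjugate-acid pKₐ ⇒ weaker base ⇒ better leaving group.
Sorting by the given values: Br⁻ (-8.9), H₂PO₄⁻ (2.2), PhCOO⁻ (4.2), CH₃⁻ (47.9).

Br⁻ > H₂PO₄⁻ > PhCOO⁻ > CH₃⁻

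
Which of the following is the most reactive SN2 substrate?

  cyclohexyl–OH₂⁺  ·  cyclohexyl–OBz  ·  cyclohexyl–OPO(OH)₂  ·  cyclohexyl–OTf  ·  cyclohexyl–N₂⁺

With the same alkyl group throughout, only the leaving group differentiates the rates.
The more stable X⁻ (or X) is on its own — i.e. the weaker a base it is — the better a leaving group it makes.
cyclohexyl–N₂⁺ loses N₂: no meaningful conjugate acid; N₂ departs as an exceptionally stable neutral molecule
cyclohexyl–OTf loses OTf⁻: pKₐ(CF₃SO₃H (triflic acid)) ≈ -14
cyclohexyl–OH₂⁺ loses H₂O: pKₐ(H₃O⁺) ≈ -1.7
cyclohexyl–OPO(OH)₂ loses H₂PO₄⁻: pKₐ(H₃PO₄) ≈ 2.1
cyclohexyl–OBz loses PhCOO⁻: pKₐ(C₆H₅COOH) ≈ 4.2

cyclohexyl–N₂⁺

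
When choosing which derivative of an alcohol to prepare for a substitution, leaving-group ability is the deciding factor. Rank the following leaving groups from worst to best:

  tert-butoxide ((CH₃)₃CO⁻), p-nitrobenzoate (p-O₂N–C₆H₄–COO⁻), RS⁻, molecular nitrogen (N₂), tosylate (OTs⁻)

A good leaving group is a weak base: the lower the pKₐ of its conjugate acid, the more readily it departs.
molecular nitrogen (N₂): no meaningful conjugate acid; N₂ departs as an exceptionally stable neutral molecule
tosylate (OTs⁻): pKₐ(p-CH₃C₆H₄SO₃H (TsOH)) ≈ -2.8
p-nitrobenzoate (p-O₂N–C₆H₄–COO⁻): pKₐ(p-nitrobenzoic acid) ≈ 3.4
RS⁻: pKₐ(RSH (a thiol)) ≈ 10.5
tert-butoxide ((CH₃)₃CO⁻): pKₐ(t-BuOH) ≈ 18
The question asks for worst first, so the sequence is read in increasing leaving-group ability.

tert-butoxide ((CH₃)₃CO⁻) < RS⁻ < p-nitrobenzoate (p-O₂N–C₆H₄–COO⁻) < tosylate (OTs⁻) < molecular nitrogen (N₂)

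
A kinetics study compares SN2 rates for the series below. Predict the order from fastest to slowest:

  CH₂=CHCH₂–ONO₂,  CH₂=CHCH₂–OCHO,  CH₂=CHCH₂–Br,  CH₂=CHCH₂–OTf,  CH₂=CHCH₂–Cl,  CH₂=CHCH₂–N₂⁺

Identical carbon frameworks mean the comparison reduces to leaving-group quality.
Leaving-group ability tracks the stability of the departed species; conjugate-acid pKₐ is the usual yardstick (lower pKₐ → better LG).
CH₂=CHCH₂–N₂⁺ loses N₂: no meaningful conjugate acid; N₂ departs as an exceptionally stable neutral molecule
CH₂=CHCH₂–OTf loses OTf⁻: pKₐ(CF₃SO₃H (triflic acid)) ≈ -14
CH₂=CHCH₂–Br loses Br⁻: pKₐ(HBr) ≈ -9
CH₂=CHCH₂–Cl loses Cl⁻: pKₐ(HCl) ≈ -7
CH₂=CHCH₂–ONO₂ loses NO₃⁻: pKₐ(HNO₃) ≈ -1.3
CH₂=CHCH₂–OCHO loses HCOO⁻: pKₐ(HCOOH) ≈ 3.8

CH₂=CHCH₂–N₂⁺ > CH₂=CHCH₂–OTf > CH₂=CHCH₂–Br > CH₂=CHCH₂–Cl > CH₂=CHCH₂–ONO₂ > CH₂=CHCH₂–OCHO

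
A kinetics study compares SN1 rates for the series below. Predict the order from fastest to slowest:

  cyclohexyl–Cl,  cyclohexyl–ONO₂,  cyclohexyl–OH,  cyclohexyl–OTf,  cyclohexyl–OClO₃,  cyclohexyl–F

cyclohexyl–OTf > cyclohexyl–OClO₃ > cyclohexyl–Cl > cyclohexyl–ONO₂ > cyclohexyl–F > cyclohexyl–OH

Same R in every case — rank the leaving groups.
The more stable X⁻ (or X) is on its own — i.e. the weaker a base it is — the better a leaving group it makes.
cyclohexyl–OTf loses OTf⁻: pKₐ(CF₃SO₃H (triflic acid)) ≈ -14
cyclohexyl–OClO₃ loses ClO₄⁻: pKₐ(HClO₄) ≈ -10
cyclohexyl–Cl loses Cl⁻: pKₐ(HCl) ≈ -7
cyclohexyl–ONO₂ loses NO₃⁻: pKₐ(HNO₃) ≈ -1.3
cyclohexyl–F loses F⁻: pKₐ(HF) ≈ 3.2
cyclohexyl–OH loses OH⁻: pKₐ(H₂O) ≈ 15.7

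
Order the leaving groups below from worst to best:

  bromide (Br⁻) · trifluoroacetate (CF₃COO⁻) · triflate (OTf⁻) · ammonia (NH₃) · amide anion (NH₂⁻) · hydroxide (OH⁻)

The more stable X⁻ (or X) is on its own — i.e. the weaker a base it is — the better a leaving group it makes.
triflate (OTf⁻): pKₐ(CF₃SO₃H (triflic acid)) ≈ -14
bromide (Br⁻): pKₐ(HBr) ≈ -9 — weak base; good leaving group
trifluoroacetate (CF₃COO⁻): pKₐ(CF₃COOH) ≈ 0.2 — strongly electron-withdrawing CF₃ stabilises the carboxylate
ammonia (NH₃): pKₐ(NH₄⁺) ≈ 9.2 — neutral but moderately basic; leaves from R–NH₃⁺
hydroxide (OH⁻): pKₐ(H₂O) ≈ 15.7 — strong base; essentially never leaves without prior activation
amide anion (NH₂⁻): pKₐ(NH₃) ≈ 38 — extremely strong base; never a leaving group
Listed from poorest to best leaving group as asked.

amide anion (NH₂⁻) < hydroxide (OH⁻) < ammonia (NH₃) < trifluoroacetate (CF₃COO⁻) < bromide (Br⁻) < triflate (OTf⁻)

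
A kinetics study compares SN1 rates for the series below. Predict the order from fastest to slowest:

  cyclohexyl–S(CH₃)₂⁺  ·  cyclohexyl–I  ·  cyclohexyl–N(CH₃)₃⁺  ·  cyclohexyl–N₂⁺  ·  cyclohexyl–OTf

With the same alkyl group throughout, only the leaving group differentiates the rates.
A good leaving group is a weak base: the lower the pKₐ of its conjugate acid, the more readily it departs.
cyclohexyl–N₂⁺ loses N₂: no meaningful conjugate acid; N₂ departs as an exceptionally stable neutral molecule
cyclohexyl–OTf loses OTf⁻: pKₐ(CF₃SO₃H (triflic acid)) ≈ -14
cyclohexyl–I loses I⁻: pKₐ(HI) ≈ -10
cyclohexyl–S(CH₃)₂⁺ loses SR'₂: pKₐ(R'₂SH⁺) ≈ -7
cyclohexyl–N(CH₃)₃⁺ loses NR'₃: pKₐ(R'₃NH⁺) ≈ 10.7

cyclohexyl–N₂⁺ > cyclohexyl–OTf > cyclohexyl–I > cyclohexyl–S(CH₃)₂⁺ > cyclohexyl–N(CH₃)₃⁺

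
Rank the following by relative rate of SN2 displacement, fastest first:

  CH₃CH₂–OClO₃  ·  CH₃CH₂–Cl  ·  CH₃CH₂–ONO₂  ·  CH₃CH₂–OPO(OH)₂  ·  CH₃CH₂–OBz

Same R in every case — rank the leaving groups.
A good leaving group is a weak base: the lower the pKₐ of its conjugate acid, the more readily it departs.
CH₃CH₂–OClO₃ loses ClO₄⁻: pKₐ(HClO₄) ≈ -10
CH₃CH₂–Cl loses Cl⁻: pKₐ(HCl) ≈ -7
CH₃CH₂–ONO₂ loses NO₃⁻: pKₐ(HNO₃) ≈ -1.3
CH₃CH₂–OPO(OH)₂ loses H₂PO₄⁻: pKₐ(H₃PO₄) ≈ 2.1
CH₃CH₂–OBz loses PhCOO⁻: pKₐ(C₆H₅COOH) ≈ 4.2

CH₃CH₂–OClO₃ > CH₃CH₂–Cl > CH₃CH₂–ONO₂ > CH₃CH₂–OPO(OH)₂ > CH₃CH₂–OBz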